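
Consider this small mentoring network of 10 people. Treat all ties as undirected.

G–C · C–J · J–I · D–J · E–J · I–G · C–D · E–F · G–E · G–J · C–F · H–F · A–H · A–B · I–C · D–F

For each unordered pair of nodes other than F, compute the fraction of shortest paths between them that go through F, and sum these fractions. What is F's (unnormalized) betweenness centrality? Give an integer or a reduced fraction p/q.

Pairs whose geodesics pass through F — A–I: 1; A–C: 1; A–G: 2/2; A–J: 3/3; A–E: 1; A–D: 1; H–I: 1; H–C: 1; H–G: 2/2; H–J: 3/3; H–E: 1; H–D: 1; B–I: 1; B–C: 1 … (+6 more pairs).
All other pairs contribute 0.
Summing the contributions gives betweenness(F) = 113/6.

113/6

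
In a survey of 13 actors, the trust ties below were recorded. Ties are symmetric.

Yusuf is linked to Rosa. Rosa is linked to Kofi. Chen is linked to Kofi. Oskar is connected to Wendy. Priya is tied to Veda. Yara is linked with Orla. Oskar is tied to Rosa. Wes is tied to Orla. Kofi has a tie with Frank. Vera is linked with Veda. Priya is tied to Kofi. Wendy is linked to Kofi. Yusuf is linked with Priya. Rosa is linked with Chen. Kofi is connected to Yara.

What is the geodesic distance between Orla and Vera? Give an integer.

One shortest route is Orla – Yara – Kofi – Priya – Veda – Vera, which uses 5 edges, and at distance 4 from Orla we only reach {Oskar, Veda, Yusuf}, which does not include Vera. So d(Orla,Vera) = 5.

5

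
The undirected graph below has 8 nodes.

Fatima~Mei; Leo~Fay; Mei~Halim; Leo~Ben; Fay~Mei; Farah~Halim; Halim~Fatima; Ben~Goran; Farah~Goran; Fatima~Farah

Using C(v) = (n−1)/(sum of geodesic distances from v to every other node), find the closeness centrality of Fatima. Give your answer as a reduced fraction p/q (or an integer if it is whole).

7/13

Distances from Fatima: Ben:3, Farah:1, Fay:2, Goran:2, Halim:1, Leo:3, Mei:1. Sum = 13.
n = 8, so closeness = 7/13.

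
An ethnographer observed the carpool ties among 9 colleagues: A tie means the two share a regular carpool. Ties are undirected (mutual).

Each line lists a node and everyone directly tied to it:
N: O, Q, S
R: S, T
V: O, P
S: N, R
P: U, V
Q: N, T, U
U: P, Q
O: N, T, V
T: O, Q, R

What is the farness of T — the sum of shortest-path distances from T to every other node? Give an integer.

14

Distances from T: N:2, O:1, P:3, Q:1, R:1, S:2, U:2, V:2.
Sum = 2 + 1 + 3 + 1 + 1 + 2 + 2 + 2 = 14.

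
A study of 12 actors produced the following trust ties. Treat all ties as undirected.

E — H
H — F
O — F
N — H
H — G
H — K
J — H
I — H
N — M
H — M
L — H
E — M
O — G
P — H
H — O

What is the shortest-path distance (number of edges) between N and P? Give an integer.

One shortest route is N – H – P, which uses 2 edges, and N and P are not directly tied, so nothing shorter exists. So d(N,P) = 2.

2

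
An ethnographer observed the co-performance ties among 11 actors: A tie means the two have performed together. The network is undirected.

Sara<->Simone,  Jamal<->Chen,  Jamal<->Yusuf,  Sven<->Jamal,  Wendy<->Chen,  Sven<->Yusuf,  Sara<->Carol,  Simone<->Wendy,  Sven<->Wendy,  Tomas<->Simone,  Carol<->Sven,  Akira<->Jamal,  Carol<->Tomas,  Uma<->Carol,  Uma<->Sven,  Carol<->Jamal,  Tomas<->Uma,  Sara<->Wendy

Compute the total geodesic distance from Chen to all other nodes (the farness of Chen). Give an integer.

20

Distances from Chen: Akira:2, Carol:2, Jamal:1, Sara:2, Simone:2, Sven:2, Tomas:3, Uma:3, Wendy:1, Yusuf:2.
Sum = 2 + 2 + 1 + 2 + 2 + 2 + 3 + 3 + 1 + 2 = 20.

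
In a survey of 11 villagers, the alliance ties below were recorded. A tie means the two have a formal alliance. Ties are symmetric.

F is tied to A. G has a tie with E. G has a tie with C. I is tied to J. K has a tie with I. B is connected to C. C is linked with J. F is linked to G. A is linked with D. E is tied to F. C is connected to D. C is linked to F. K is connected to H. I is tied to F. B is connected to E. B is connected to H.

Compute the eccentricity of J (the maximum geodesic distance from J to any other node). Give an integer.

Distances from J: A:3, B:2, C:1, D:2, E:3, F:2, G:2, H:3, I:1, K:2.
The largest is 3 (to H, E, and A), so the eccentricity of J is 3.

3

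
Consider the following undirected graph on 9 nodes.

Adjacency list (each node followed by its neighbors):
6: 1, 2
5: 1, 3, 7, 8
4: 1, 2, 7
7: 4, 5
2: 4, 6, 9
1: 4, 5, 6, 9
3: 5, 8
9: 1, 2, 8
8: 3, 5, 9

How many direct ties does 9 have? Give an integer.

3

9 is directly tied to 1, 2, and 8. That is 3 neighbors, so the degree of 9 is 3.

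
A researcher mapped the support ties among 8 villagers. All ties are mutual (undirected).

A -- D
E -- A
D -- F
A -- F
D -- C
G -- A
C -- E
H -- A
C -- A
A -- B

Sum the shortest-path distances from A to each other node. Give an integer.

7

Distances from A: B:1, C:1, D:1, E:1, F:1, G:1, H:1.
Sum = 1 + 1 + 1 + 1 + 1 + 1 + 1 = 7.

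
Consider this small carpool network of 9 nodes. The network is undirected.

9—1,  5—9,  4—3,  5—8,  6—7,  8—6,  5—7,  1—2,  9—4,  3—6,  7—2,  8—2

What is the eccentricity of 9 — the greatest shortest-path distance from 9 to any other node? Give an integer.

3

Distances from 9: 1:1, 2:2, 3:2, 4:1, 5:1, 6:3, 7:2, 8:2.
The largest is 3 (to 6), so the eccentricity of 9 is 3.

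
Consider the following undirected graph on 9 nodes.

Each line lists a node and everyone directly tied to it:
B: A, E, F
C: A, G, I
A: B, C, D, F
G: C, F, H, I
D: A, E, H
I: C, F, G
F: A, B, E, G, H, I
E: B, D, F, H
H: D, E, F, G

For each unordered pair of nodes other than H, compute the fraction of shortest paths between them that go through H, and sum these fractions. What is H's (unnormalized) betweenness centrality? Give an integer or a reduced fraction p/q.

12/5

Pairs whose geodesics pass through H — I–D: 2/5; G–E: 1/2; G–D: 1; C–E: 1/6; F–D: 1/3.
All other pairs contribute 0.
Summing the contributions gives betweenness(H) = 12/5.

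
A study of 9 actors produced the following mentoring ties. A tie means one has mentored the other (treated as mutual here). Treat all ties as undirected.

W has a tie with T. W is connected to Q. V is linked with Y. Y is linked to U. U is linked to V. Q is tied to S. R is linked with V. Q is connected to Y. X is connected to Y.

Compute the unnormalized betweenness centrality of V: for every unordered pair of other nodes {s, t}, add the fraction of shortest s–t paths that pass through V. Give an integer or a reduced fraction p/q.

Pairs whose geodesics pass through V — Y–R: 1; R–X: 1; R–Q: 1; R–T: 1; R–W: 1; R–S: 1; R–U: 1.
All other pairs contribute 0.
Summing the contributions gives betweenness(V) = 7.

7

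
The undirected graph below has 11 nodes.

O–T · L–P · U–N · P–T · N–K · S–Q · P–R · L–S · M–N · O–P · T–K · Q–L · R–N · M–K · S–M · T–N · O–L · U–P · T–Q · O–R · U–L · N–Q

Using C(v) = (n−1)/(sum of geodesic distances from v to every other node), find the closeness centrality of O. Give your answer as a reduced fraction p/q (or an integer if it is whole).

10/17

Distances from O: K:2, L:1, M:3, N:2, P:1, Q:2, R:1, S:2, T:1, U:2. Sum = 17.
n = 11, so closeness = 10/17.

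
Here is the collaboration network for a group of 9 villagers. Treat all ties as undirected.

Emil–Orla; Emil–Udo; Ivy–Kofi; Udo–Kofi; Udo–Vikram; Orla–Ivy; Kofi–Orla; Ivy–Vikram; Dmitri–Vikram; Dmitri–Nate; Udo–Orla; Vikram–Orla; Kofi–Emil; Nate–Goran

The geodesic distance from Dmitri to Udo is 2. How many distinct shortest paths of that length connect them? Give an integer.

1

The shortest distance is 2, and the only length-2 path is Dmitri–Vikram–Udo. So there is exactly 1 shortest path.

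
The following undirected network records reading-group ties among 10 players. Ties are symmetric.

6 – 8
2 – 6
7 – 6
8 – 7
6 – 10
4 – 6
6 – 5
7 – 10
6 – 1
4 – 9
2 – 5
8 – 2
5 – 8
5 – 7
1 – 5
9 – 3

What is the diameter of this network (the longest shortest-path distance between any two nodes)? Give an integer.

Eccentricity of each node (its greatest distance to any other): 1:4, 2:4, 3:4, 4:2, 5:4, 6:3, 7:4, 8:4, 9:3, 10:4.
The maximum eccentricity is 4, realized for instance by the pair 3–2 via 3 – 9 – 4 – 6 – 2. So the diameter is 4.

4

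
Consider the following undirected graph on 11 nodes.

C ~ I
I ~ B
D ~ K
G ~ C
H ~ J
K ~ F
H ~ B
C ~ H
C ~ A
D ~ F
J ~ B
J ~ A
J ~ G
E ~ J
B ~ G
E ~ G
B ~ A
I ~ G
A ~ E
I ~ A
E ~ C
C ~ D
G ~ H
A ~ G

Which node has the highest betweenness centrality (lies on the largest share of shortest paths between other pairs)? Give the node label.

Unnormalized betweenness of each node: A:3, B:11/12, C:89/4, D:16, E:1, F:0, G:47/12, H:2, I:1, J:11/12, K:0.
C has the largest value, 89/4, making it the main broker — the node through which the most shortest paths run.

C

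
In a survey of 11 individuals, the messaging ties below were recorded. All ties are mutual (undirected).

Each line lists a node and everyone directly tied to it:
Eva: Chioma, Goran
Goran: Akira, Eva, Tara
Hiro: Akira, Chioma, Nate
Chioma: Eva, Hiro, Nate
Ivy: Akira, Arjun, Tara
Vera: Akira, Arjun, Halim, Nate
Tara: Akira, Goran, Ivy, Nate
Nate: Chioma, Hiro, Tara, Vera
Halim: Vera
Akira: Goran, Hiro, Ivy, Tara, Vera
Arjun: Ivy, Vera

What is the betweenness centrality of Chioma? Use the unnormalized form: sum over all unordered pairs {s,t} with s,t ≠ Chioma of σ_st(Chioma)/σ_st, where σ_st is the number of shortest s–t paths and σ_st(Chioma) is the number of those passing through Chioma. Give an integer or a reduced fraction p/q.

13/4

Pairs whose geodesics pass through Chioma — Arjun–Eva: 1/4; Nate–Eva: 1; Halim–Eva: 1/2; Vera–Eva: 1/2; Eva–Hiro: 1.
All other pairs contribute 0.
Summing the contributions gives betweenness(Chioma) = 13/4.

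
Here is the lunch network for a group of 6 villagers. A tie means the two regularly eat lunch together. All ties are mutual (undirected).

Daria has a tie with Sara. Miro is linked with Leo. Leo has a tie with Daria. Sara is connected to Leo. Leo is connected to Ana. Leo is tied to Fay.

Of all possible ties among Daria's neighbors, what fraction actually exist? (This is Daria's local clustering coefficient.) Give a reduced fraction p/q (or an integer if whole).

1

Daria's neighbors: Leo and Sara (k = 2).
Possible neighbor pairs: C(2,2) = 1. Edges among them: Leo–Sara → e = 1.
Clustering(Daria) = 1/1.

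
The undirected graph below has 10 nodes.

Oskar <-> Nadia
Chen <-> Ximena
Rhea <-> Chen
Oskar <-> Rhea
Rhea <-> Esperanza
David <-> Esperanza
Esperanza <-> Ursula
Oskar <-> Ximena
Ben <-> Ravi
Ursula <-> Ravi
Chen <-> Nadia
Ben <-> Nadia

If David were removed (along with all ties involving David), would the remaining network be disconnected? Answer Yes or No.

Even without David, every remaining node can still reach every other (the residual graph is connected), so David is not a cut vertex.

No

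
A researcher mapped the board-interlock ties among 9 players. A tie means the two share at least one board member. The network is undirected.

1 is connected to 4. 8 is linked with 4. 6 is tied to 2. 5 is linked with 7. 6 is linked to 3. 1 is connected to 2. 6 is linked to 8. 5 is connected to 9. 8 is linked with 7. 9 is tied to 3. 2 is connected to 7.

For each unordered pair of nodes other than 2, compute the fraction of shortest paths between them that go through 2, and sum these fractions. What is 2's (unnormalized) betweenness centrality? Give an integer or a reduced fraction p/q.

Pairs whose geodesics pass through 2 — 3–7: 1/3; 3–1: 1; 9–1: 2/2; 5–1: 1; 5–6: 1/3; 7–1: 1; 7–6: 1/2; 1–6: 1.
All other pairs contribute 0.
Summing the contributions gives betweenness(2) = 37/6.

37/6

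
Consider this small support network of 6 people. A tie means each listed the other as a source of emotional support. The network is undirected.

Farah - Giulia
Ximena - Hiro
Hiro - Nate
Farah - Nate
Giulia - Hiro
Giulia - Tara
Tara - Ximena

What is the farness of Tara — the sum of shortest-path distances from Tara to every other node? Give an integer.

9

Distances from Tara: Farah:2, Giulia:1, Hiro:2, Nate:3, Ximena:1.
Sum = 2 + 1 + 2 + 3 + 1 = 9.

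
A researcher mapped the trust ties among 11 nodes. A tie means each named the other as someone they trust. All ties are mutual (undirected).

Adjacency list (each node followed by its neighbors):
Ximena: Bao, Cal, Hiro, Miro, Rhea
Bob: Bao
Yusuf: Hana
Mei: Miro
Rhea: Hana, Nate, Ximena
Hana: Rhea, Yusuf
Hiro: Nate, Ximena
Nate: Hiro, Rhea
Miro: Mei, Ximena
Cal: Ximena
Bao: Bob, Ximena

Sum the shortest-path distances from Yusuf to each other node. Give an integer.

35

Distances from Yusuf: Bao:4, Bob:5, Cal:4, Hana:1, Hiro:4, Mei:5, Miro:4, Nate:3, Rhea:2, Ximena:3.
Sum = 4 + 5 + 4 + 1 + 4 + 5 + 4 + 3 + 2 + 3 = 35.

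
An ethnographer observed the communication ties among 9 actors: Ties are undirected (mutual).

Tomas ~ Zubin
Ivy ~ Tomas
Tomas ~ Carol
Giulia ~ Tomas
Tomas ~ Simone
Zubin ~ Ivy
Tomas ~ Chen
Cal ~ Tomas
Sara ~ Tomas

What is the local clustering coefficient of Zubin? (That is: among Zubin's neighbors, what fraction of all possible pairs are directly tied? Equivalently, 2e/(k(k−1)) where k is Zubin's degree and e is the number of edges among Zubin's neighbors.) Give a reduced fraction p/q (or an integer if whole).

Zubin's neighbors: Ivy and Tomas (k = 2).
Possible neighbor pairs: C(2,2) = 1. Edges among them: Ivy–Tomas → e = 1.
Clustering(Zubin) = 1/1.

1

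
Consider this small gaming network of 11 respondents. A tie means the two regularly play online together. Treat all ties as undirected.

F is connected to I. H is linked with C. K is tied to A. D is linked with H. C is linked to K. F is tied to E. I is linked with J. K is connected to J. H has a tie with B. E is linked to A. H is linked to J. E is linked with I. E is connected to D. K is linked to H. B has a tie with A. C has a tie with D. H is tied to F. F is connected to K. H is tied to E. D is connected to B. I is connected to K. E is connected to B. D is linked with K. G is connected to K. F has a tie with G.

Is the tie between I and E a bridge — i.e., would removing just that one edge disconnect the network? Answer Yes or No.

No

Even without that edge, I still reaches E via I – F – E, so the network stays connected. Not a bridge.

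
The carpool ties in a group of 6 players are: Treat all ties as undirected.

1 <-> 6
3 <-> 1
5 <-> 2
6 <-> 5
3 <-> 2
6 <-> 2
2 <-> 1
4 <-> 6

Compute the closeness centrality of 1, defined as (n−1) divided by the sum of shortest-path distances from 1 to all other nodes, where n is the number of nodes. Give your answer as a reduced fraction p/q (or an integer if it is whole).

Distances from 1: 2:1, 3:1, 4:2, 5:2, 6:1. Sum = 7.
n = 6, so closeness = 5/7.

5/7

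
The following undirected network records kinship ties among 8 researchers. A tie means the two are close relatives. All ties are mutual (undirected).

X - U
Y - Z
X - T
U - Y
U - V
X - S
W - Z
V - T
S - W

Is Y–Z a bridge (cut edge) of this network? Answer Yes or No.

No

Even without that edge, Y still reaches Z via Y – U – X – S – W – Z, so the network stays connected. Not a bridge.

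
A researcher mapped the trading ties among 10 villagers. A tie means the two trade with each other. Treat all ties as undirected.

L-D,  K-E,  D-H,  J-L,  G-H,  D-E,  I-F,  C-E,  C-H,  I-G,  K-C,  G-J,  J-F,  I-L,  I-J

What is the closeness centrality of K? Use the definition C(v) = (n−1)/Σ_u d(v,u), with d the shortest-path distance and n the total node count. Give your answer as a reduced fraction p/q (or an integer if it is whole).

Distances from K: C:1, D:2, E:1, F:5, G:3, H:2, I:4, J:4, L:3. Sum = 25.
n = 10, so closeness = 9/25.

9/25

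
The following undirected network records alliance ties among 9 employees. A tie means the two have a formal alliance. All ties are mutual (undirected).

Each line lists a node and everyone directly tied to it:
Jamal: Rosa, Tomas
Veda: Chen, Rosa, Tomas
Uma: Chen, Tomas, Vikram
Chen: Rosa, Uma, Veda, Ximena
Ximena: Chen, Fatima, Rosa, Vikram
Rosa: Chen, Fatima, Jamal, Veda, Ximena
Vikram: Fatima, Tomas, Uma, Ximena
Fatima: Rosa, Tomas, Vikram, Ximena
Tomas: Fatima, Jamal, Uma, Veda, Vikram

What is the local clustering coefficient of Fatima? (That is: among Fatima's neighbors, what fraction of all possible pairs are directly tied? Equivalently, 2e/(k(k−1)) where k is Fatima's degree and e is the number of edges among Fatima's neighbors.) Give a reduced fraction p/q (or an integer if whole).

Fatima's neighbors: Rosa, Tomas, Vikram, and Ximena (k = 4).
Possible neighbor pairs: C(4,2) = 6. Edges among them: Rosa–Ximena, Tomas–Vikram, Vikram–Ximena → e = 3.
Clustering(Fatima) = 3/6 = 1/2.

1/2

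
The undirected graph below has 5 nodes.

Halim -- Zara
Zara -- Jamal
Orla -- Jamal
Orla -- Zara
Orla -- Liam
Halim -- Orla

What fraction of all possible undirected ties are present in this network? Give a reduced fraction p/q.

There are 6 edges and 5 nodes, so the maximum possible is C(5,2) = 10.
Density = 6/10 = 3/5.

3/5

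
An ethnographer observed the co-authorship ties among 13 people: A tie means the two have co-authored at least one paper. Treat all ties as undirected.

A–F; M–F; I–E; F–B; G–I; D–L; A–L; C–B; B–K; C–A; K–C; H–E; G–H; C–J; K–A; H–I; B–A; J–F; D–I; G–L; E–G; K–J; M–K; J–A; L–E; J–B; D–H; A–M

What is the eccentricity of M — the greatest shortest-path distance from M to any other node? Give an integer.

Distances from M: A:1, B:2, C:2, D:3, E:3, F:1, G:3, H:4, I:4, J:2, K:1, L:2.
The largest is 4 (to H and I), so the eccentricity of M is 4.

4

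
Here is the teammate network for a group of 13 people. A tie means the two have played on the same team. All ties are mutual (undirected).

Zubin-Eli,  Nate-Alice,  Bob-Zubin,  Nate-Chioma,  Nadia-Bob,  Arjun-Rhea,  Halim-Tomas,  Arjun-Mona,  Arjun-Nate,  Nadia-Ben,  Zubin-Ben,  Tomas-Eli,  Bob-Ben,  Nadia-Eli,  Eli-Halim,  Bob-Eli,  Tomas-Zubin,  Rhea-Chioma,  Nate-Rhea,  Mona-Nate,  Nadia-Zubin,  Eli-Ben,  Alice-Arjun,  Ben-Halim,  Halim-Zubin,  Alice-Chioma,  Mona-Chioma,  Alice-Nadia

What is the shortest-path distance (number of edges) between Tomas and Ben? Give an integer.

2

One shortest route is Tomas – Zubin – Ben, which uses 2 edges, and Tomas and Ben are not directly tied, so nothing shorter exists. So d(Tomas,Ben) = 2.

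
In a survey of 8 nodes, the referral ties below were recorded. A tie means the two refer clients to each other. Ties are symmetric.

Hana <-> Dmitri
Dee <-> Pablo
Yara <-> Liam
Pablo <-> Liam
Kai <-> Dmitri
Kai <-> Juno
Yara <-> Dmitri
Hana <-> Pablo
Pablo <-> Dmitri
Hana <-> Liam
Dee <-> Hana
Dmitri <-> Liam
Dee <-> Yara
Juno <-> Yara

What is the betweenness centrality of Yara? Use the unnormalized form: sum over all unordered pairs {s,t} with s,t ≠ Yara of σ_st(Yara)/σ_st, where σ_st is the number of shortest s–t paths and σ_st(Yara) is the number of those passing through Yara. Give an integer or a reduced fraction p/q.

31/6

Pairs whose geodesics pass through Yara — Kai–Dee: 2/4; Juno–Dee: 1; Juno–Dmitri: 1/2; Juno–Hana: 3/4; Juno–Liam: 1; Juno–Pablo: 3/4; Dee–Dmitri: 1/3; Dee–Liam: 1/3.
All other pairs contribute 0.
Summing the contributions gives betweenness(Yara) = 31/6.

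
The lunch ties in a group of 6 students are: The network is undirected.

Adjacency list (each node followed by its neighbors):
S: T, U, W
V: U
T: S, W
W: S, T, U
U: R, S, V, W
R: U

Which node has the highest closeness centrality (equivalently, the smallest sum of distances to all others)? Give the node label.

Farness (sum of distances to all others) for each node — R:10, S:7, T:10, U:6, V:10, W:7.
The smallest farness is 6, for U, so U has the highest closeness.

U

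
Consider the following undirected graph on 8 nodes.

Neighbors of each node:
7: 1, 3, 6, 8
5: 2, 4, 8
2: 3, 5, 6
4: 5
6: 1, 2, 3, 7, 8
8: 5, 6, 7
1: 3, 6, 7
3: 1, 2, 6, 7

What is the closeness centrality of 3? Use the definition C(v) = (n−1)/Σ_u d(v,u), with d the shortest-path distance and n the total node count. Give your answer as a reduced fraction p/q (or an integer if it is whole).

7/11

Distances from 3: 1:1, 2:1, 4:3, 5:2, 6:1, 7:1, 8:2. Sum = 11.
n = 8, so closeness = 7/11.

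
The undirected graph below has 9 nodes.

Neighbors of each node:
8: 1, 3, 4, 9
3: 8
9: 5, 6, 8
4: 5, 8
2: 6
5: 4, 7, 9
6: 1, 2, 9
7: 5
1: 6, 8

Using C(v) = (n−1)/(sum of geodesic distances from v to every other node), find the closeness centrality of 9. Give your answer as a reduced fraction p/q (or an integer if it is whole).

8/13

Distances from 9: 1:2, 2:2, 3:2, 4:2, 5:1, 6:1, 7:2, 8:1. Sum = 13.
n = 9, so closeness = 8/13.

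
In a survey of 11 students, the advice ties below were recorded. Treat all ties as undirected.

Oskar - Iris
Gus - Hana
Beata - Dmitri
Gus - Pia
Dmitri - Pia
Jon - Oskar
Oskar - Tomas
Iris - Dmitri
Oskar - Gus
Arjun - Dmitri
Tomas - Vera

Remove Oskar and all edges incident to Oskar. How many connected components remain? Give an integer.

Without Oskar, the remaining ties split the others into: {Tomas, Vera}; {Arjun, Beata, Dmitri, Gus, Hana, Iris, Pia}; {Jon}.
That's 3 separate components.

3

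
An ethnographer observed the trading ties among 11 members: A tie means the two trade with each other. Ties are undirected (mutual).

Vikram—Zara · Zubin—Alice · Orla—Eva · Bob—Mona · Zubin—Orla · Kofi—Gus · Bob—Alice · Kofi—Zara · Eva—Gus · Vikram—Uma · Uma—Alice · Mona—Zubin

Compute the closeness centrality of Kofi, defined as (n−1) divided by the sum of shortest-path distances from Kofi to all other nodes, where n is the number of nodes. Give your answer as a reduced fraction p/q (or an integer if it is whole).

Distances from Kofi: Alice:4, Bob:5, Eva:2, Gus:1, Mona:5, Orla:3, Uma:3, Vikram:2, Zara:1, Zubin:4. Sum = 30.
n = 11, so closeness = 10/30 = 1/3.

1/3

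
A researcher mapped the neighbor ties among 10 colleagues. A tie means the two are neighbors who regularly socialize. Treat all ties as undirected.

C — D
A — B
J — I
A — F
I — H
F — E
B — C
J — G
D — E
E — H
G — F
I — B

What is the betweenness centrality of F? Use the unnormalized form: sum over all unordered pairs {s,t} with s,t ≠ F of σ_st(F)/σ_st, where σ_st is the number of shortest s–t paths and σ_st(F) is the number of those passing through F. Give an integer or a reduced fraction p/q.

25/3

Pairs whose geodesics pass through F — B–G: 1/2; B–E: 1/3; A–G: 1; A–J: 1/2; A–H: 1/2; A–E: 1; A–D: 1/2; G–H: 1/2; G–E: 1; G–D: 1; G–C: 2/3; J–E: 1/2; J–D: 1/3.
All other pairs contribute 0.
Summing the contributions gives betweenness(F) = 25/3.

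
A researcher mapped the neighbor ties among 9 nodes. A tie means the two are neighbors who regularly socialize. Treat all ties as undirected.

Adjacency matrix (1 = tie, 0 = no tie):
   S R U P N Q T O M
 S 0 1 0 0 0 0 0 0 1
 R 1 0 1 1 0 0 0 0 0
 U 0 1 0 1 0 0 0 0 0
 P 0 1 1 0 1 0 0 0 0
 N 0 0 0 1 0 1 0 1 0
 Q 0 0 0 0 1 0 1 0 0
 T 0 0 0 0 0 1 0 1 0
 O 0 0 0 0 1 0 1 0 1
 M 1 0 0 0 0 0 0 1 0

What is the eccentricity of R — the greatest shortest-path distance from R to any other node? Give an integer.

Distances from R: M:2, N:2, O:3, P:1, Q:3, S:1, T:4, U:1.
The largest is 4 (to T), so the eccentricity of R is 4.

4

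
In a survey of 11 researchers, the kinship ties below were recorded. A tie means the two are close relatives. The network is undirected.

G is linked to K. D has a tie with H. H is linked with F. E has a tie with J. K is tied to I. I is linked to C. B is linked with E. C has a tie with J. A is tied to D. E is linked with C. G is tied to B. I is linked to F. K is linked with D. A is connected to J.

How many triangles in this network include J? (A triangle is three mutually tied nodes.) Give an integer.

J's neighbors: A, C, and E.
Neighbor pairs that are themselves tied: J–C–E. Each forms one triangle with J, for 1 in total.

1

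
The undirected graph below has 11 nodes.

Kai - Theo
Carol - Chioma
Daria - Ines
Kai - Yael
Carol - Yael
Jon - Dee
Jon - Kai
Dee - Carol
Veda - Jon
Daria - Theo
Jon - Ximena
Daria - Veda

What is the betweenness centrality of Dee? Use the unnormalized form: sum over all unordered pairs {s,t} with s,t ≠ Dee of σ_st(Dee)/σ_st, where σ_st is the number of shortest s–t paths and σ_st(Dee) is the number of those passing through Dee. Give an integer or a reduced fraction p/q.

8

Pairs whose geodesics pass through Dee — Carol–Daria: 1/2; Carol–Veda: 1; Carol–Ximena: 1; Carol–Jon: 1; Carol–Ines: 1/2; Daria–Chioma: 1/2; Veda–Chioma: 1; Ximena–Chioma: 1; Chioma–Jon: 1; Chioma–Ines: 1/2.
All other pairs contribute 0.
Summing the contributions gives betweenness(Dee) = 8.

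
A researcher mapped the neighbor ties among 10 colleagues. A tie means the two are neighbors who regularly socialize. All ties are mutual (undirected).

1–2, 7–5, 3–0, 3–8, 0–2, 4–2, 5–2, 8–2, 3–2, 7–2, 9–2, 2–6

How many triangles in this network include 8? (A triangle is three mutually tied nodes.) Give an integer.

1

8's neighbors: 2 and 3.
Neighbor pairs that are themselves tied: 8–2–3. Each forms one triangle with 8, for 1 in total.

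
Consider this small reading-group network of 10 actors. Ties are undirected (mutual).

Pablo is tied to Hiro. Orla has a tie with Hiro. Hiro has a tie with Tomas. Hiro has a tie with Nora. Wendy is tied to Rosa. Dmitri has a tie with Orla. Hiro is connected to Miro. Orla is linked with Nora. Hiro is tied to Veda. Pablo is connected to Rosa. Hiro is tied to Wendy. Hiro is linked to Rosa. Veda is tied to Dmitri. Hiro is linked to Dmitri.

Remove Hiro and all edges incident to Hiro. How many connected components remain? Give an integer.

4

Without Hiro, the remaining ties split the others into: {Pablo, Rosa, Wendy}; {Dmitri, Nora, Orla, Veda}; {Miro}; {Tomas}.
That's 4 separate components.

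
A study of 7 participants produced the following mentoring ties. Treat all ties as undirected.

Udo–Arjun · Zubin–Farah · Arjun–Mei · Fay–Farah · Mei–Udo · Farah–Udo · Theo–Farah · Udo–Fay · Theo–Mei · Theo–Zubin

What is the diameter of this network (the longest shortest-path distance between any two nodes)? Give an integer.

3

Eccentricity of each node (its greatest distance to any other): Arjun:3, Farah:2, Fay:2, Mei:2, Theo:2, Udo:2, Zubin:3.
The maximum eccentricity is 3, realized for instance by the pair Zubin–Arjun via Zubin – Theo – Mei – Arjun. So the diameter is 3.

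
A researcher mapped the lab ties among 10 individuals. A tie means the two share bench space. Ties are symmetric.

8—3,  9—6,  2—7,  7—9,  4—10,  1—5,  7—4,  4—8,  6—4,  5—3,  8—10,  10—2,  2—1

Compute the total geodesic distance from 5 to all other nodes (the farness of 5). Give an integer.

Distances from 5: 1:1, 2:2, 3:1, 4:3, 6:4, 7:3, 8:2, 9:4, 10:3.
Sum = 1 + 2 + 1 + 3 + 4 + 3 + 2 + 4 + 3 = 23.

23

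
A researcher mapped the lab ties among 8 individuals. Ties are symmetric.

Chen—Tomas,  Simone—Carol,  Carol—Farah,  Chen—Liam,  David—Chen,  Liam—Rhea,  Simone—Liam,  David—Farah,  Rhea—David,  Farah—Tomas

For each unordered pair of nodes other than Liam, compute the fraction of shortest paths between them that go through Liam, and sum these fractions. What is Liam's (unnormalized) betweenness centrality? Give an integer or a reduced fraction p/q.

Pairs whose geodesics pass through Liam — Carol–Rhea: 1/2; Carol–Chen: 1/3; Simone–Rhea: 1; Simone–David: 2/3; Simone–Chen: 1; Simone–Tomas: 1/2; Rhea–Chen: 1/2; Rhea–Tomas: 1/3.
All other pairs contribute 0.
Summing the contributions gives betweenness(Liam) = 29/6.

29/6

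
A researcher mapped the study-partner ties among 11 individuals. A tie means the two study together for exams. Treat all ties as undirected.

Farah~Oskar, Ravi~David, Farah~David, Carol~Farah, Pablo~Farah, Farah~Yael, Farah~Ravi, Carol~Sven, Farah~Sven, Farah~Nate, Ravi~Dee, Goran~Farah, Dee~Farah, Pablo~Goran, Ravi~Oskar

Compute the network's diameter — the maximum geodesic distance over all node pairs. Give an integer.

2

Eccentricity of each node (its greatest distance to any other): Carol:2, David:2, Dee:2, Farah:1, Goran:2, Nate:2, Oskar:2, Pablo:2, Ravi:2, Sven:2, Yael:2.
The maximum eccentricity is 2, realized for instance by the pair Ravi–Sven via Ravi – Farah – Sven. So the diameter is 2.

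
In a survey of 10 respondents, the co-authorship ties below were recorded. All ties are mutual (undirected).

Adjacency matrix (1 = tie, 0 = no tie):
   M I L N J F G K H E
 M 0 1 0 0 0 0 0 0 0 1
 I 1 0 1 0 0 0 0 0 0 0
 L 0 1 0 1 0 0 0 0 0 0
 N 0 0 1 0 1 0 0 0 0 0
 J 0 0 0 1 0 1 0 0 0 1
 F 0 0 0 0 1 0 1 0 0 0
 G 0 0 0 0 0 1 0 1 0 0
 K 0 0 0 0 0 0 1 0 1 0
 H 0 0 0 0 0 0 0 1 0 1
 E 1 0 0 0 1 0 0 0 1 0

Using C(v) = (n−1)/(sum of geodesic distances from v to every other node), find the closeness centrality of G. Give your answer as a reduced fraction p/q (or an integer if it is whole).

9/25

Distances from G: E:3, F:1, H:2, I:5, J:2, K:1, L:4, M:4, N:3. Sum = 25.
n = 10, so closeness = 9/25.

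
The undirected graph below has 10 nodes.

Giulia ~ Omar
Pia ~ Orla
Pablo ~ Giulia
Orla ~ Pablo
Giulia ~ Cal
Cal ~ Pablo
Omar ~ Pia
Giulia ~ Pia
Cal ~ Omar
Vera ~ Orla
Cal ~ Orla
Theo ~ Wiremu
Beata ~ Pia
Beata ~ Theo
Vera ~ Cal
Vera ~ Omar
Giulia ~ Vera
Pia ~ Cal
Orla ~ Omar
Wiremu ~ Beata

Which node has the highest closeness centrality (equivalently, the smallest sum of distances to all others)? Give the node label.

Farness (sum of distances to all others) for each node — Beata:17, Cal:14, Giulia:15, Omar:15, Orla:15, Pablo:20, Pia:13, Theo:24, Vera:19, Wiremu:24.
The smallest farness is 13, for Pia, so Pia has the highest closeness.

Pia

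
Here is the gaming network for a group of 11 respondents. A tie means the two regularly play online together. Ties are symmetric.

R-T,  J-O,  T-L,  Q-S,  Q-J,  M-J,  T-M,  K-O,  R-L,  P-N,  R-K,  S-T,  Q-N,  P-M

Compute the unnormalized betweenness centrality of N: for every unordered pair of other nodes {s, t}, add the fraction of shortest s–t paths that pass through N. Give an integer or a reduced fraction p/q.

3/2

Pairs whose geodesics pass through N — S–P: 1/2; Q–P: 1.
All other pairs contribute 0.
Summing the contributions gives betweenness(N) = 3/2.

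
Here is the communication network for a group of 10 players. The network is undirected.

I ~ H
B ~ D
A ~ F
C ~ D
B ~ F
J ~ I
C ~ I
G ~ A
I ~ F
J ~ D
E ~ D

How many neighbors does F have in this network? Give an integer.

3

F is directly tied to A, B, and I. That is 3 neighbors, so the degree of F is 3.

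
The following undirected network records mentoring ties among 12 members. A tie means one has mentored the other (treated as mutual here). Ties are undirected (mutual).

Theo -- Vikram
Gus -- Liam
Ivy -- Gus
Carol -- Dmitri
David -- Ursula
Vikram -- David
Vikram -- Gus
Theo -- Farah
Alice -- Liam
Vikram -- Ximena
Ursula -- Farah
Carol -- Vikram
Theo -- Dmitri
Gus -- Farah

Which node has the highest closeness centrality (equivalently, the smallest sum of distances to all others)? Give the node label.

Vikram

Farness (sum of distances to all others) for each node — Alice:37, Carol:26, David:25, Dmitri:31, Farah:22, Gus:19, Ivy:29, Liam:27, Theo:23, Ursula:27, Vikram:18, Ximena:28.
The smallest farness is 18, for Vikram, so Vikram has the highest closeness.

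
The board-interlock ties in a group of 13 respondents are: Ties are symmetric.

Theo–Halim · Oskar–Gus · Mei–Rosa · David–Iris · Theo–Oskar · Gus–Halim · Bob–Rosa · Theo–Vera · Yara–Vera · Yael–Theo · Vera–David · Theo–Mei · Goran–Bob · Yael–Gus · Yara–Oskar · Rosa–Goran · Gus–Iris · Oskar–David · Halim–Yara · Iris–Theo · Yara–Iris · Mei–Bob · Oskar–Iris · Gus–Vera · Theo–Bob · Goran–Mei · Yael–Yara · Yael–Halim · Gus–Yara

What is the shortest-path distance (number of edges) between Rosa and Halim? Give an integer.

3

One shortest route is Rosa – Bob – Theo – Halim, which uses 3 edges, and at distance 2 from Rosa we only reach {Theo}, which does not include Halim. So d(Rosa,Halim) = 3.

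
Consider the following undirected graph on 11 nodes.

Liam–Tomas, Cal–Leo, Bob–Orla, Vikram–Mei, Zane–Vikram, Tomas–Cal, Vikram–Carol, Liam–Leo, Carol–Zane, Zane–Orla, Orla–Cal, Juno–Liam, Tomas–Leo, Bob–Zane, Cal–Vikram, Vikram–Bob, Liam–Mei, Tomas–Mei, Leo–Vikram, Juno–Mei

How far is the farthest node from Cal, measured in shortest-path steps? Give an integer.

Distances from Cal: Bob:2, Carol:2, Juno:3, Leo:1, Liam:2, Mei:2, Orla:1, Tomas:1, Vikram:1, Zane:2.
The largest is 3 (to Juno), so the eccentricity of Cal is 3.

3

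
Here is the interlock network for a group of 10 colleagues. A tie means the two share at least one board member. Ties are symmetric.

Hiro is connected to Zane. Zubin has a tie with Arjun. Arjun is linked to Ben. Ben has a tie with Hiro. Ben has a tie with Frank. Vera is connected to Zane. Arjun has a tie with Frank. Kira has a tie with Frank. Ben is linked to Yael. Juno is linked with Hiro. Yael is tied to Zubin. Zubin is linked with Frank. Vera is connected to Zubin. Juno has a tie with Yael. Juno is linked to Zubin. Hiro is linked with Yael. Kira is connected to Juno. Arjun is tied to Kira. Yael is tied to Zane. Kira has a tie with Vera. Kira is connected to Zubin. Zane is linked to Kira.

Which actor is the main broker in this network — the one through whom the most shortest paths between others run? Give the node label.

Kira

Unnormalized betweenness of each node: Arjun:47/42, Ben:3, Frank:47/42, Hiro:31/21, Juno:4/3, Kira:229/42, Vera:1/3, Yael:39/14, Zane:55/21, Zubin:100/21.
Kira has the largest value, 229/42, making it the main broker — the node through which the most shortest paths run.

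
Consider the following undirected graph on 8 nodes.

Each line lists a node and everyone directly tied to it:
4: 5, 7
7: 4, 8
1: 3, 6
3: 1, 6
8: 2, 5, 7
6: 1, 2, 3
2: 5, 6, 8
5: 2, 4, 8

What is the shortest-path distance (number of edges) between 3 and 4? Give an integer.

One shortest route is 3 – 6 – 2 – 5 – 4, which uses 4 edges, and at distance 3 from 3 we only reach {5, 8}, which does not include 4. So d(3,4) = 4.

4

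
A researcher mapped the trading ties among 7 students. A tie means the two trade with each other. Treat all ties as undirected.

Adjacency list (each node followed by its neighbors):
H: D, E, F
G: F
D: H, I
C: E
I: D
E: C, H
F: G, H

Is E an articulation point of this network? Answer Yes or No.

Removing E leaves {C} with no path to {D, F, G, H, and I}, so the network splits into 2 components. E is a cut vertex.

Yes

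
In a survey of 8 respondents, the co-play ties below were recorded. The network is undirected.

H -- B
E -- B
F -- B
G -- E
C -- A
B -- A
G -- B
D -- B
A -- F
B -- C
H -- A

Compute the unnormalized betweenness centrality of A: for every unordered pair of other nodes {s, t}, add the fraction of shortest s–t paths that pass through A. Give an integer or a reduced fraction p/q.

3/2

Pairs whose geodesics pass through A — F–C: 1/2; F–H: 1/2; C–H: 1/2.
All other pairs contribute 0.
Summing the contributions gives betweenness(A) = 3/2.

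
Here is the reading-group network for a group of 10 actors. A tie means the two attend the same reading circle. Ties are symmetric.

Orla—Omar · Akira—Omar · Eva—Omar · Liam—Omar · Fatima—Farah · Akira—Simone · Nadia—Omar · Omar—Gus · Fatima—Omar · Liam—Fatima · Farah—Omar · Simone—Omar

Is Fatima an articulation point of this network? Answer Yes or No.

Even without Fatima, every remaining node can still reach every other (the residual graph is connected), so Fatima is not a cut vertex.

No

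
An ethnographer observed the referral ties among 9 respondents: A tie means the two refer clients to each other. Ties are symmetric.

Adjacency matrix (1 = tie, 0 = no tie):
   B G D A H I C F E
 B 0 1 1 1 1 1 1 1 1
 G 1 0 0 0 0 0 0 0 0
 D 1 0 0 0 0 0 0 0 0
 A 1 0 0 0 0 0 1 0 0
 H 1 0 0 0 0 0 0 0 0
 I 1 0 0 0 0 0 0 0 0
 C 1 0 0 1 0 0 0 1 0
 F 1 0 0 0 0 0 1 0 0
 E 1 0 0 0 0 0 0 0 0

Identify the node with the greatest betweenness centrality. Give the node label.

Unnormalized betweenness of each node: A:0, B:51/2, C:1/2, D:0, E:0, F:0, G:0, H:0, I:0.
B has the largest value, 51/2, making it the main broker — the node through which the most shortest paths run.

B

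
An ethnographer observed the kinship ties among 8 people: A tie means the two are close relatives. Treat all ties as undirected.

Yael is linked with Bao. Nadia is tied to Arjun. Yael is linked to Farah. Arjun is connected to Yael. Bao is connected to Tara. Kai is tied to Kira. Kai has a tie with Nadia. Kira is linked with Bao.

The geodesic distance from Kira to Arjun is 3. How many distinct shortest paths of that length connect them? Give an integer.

2

The shortest distance is 3. The length-3 paths are: Kira–Bao–Yael–Arjun; Kira–Kai–Nadia–Arjun.
That gives 2 distinct shortest paths.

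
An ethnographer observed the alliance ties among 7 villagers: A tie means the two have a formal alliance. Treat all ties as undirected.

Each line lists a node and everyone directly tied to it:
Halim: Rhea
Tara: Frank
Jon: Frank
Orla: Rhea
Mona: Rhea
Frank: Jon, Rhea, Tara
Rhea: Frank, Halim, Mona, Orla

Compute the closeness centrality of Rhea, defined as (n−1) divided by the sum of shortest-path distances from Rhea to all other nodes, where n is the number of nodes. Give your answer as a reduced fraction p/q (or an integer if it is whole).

Distances from Rhea: Frank:1, Halim:1, Jon:2, Mona:1, Orla:1, Tara:2. Sum = 8.
n = 7, so closeness = 6/8 = 3/4.

3/4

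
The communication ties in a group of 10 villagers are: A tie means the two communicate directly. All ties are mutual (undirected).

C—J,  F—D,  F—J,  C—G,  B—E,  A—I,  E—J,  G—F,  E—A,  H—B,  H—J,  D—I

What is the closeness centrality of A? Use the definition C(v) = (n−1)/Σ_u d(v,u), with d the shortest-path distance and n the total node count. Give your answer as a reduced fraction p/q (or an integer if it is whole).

Distances from A: B:2, C:3, D:2, E:1, F:3, G:4, H:3, I:1, J:2. Sum = 21.
n = 10, so closeness = 9/21 = 3/7.

3/7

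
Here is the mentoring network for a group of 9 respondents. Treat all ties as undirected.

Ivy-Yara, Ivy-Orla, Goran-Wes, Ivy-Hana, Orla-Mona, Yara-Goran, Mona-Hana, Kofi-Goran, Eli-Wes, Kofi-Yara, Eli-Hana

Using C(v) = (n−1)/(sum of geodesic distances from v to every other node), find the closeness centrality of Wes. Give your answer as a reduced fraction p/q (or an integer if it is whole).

Distances from Wes: Eli:1, Goran:1, Hana:2, Ivy:3, Kofi:2, Mona:3, Orla:4, Yara:2. Sum = 18.
n = 9, so closeness = 8/18 = 4/9.

4/9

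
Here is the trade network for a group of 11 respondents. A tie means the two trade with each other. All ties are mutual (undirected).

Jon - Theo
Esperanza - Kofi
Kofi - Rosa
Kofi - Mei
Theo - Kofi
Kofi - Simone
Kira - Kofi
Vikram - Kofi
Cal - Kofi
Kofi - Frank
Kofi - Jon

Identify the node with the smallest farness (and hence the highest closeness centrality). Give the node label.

Kofi

Farness (sum of distances to all others) for each node — Cal:19, Esperanza:19, Frank:19, Jon:18, Kira:19, Kofi:10, Mei:19, Rosa:19, Simone:19, Theo:18, Vikram:19.
The smallest farness is 10, for Kofi, so Kofi has the highest closeness.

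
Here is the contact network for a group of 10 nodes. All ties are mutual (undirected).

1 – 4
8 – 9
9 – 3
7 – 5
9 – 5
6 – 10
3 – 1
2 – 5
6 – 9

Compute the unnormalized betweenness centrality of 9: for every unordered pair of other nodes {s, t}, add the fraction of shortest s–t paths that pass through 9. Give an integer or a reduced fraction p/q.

Pairs whose geodesics pass through 9 — 2–3: 1; 2–8: 1; 2–6: 1; 2–10: 1; 2–4: 1; 2–1: 1; 3–8: 1; 3–5: 1; 3–6: 1; 3–7: 1; 3–10: 1; 8–5: 1; 8–6: 1; 8–7: 1 … (+15 more pairs).
All other pairs contribute 0.
Summing the contributions gives betweenness(9) = 29.

29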